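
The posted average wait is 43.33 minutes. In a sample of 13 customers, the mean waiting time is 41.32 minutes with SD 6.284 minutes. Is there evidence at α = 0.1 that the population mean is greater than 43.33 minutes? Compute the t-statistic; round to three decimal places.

-1.153

H0: μ = 43.33; H1: μ > 43.33 (one-sample t-test, right-tailed).
t = (x̄ − μ₀)/(s/√n) = (41.32 − 43.33)/(6.284/√13) = -1.153
df = n − 1 = 12
p-value = P(T ≥ -1.153) ≈ 0.864
Since p ≈ 0.864 > α = 0.1, fail to reject H0; the evidence is not statistically significant.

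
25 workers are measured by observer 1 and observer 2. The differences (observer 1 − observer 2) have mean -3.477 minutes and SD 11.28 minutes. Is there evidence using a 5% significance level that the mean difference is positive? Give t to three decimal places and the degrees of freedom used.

t = -1.541, df = 24

H0: μ_d = 0; H1: μ_d > 0 (paired t-test on the differences, right-tailed).
t = d̄/(s_d/√n) = -3.477/(11.28/√25) = -1.541
df = n − 1 = 24
p-value = P(T ≥ -1.541) ≈ 0.932
Since p ≈ 0.932 > α = 0.05, fail to reject H0; the evidence is not statistically significant.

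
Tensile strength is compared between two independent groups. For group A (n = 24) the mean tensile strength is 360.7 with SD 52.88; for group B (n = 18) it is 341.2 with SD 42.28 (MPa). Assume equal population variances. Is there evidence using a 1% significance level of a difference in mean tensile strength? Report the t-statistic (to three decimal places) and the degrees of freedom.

t = 1.285, df = 40

Let group 1 = group A, group 2 = group B. H0: μ_1 = μ_2; H1: μ_1 ≠ μ_2 (two-sample pooled-variance t-test, two-sided).
s_p² = [(24−1)·52.88² + (18−1)·42.28²]/(24+18−2) = 2367.6
t = (360.7 − 341.2)/√[2367.6·(1/24 + 1/18)] = 1.285
df = n₁ + n₂ − 2 = 40
Two-sided p-value ≈ 0.2061
Since p ≈ 0.2061 > α = 0.01, fail to reject H0; the evidence is not statistically significant.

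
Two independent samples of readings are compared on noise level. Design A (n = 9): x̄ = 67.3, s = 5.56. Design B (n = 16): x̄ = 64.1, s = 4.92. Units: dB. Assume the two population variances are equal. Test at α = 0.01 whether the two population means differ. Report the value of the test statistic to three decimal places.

Let group 1 = design A, group 2 = design B. H0: μ_1 = μ_2; H1: μ_1 ≠ μ_2 (two-sample pooled-variance t-test, two-sided).
s_p² = [(9−1)·5.56² + (16−1)·4.92²]/(9+16−2) = 26.5393
t = (67.3 − 64.1)/√[26.5393·(1/9 + 1/16)] = 1.491
df = n₁ + n₂ − 2 = 23
Two-sided p-value ≈ 0.1496
Since p ≈ 0.1496 > α = 0.01, fail to reject H0; the evidence is not statistically significant.

1.491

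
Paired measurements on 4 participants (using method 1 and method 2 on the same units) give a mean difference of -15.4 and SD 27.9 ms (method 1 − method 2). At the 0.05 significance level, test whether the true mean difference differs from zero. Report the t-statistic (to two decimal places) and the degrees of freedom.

t = -1.10, df = 3

H0: μ_d = 0; H1: μ_d ≠ 0 (paired t-test on the differences, two-sided).
t = d̄/(s_d/√n) = -15.4/(27.9/√4) = -1.10
df = n − 1 = 3
Two-sided p-value ≈ 0.3502
Since p ≈ 0.3502 > α = 0.05, fail to reject H0; the evidence is not statistically significant.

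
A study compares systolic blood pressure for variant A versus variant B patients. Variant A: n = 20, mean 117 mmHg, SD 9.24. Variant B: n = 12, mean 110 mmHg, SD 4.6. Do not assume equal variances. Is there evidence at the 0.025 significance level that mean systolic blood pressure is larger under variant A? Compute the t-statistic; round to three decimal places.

Let group 1 = variant A, group 2 = variant B. H0: μ_1 = μ_2; H1: μ_1 > μ_2 (Welch's two-sample t-test, right-tailed).
t = (x̄_1 − x̄_2)/√(s_1²/n_1 + s_2²/n_2) = (117 − 110)/√(9.24²/20 + 4.6²/12) = 2.850
Welch–Satterthwaite df ≈ 29.30
p-value = P(T ≥ 2.850) ≈ 0.004
Since p ≈ 0.004 < α = 0.025, reject H0; the evidence is statistically significant.

2.850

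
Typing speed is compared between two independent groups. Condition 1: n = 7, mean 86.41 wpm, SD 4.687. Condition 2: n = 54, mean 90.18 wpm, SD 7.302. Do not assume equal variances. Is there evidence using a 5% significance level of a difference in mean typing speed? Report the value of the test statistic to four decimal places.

-1.8561

Let group 1 = condition 1, group 2 = condition 2. H0: μ_1 = μ_2; H1: μ_1 ≠ μ_2 (Welch's two-sample t-test, two-sided).
t = (x̄_1 − x̄_2)/√(s_1²/n_1 + s_2²/n_2) = (86.41 − 90.18)/√(4.687²/7 + 7.302²/54) = -1.8561
Welch–Satterthwaite df ≈ 10.25
Two-sided p-value ≈ 0.0924
Since p ≈ 0.0924 > α = 0.05, fail to reject H0; the evidence is not statistically significant.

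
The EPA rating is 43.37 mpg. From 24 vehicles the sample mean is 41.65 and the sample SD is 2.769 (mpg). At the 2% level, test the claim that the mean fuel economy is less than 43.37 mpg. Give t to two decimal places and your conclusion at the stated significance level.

t = -3.04; reject H0

H0: μ = 43.37; H1: μ < 43.37 (one-sample t-test, left-tailed).
t = (x̄ − μ₀)/(s/√n) = (41.65 − 43.37)/(2.769/√24) = -3.04
df = n − 1 = 23
p-value = P(T ≤ -3.04) ≈ 0.003
Since p ≈ 0.003 < α = 0.02, reject H0; the evidence is statistically significant.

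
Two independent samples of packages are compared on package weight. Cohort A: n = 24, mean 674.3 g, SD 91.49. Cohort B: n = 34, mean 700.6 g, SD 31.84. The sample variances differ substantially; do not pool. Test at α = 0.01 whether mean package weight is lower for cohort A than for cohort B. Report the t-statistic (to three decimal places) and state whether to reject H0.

t = -1.352; fail to reject H0

Let group 1 = cohort A, group 2 = cohort B. H0: μ_1 = μ_2; H1: μ_1 < μ_2 (Welch's two-sample t-test, left-tailed).
t = (x̄_1 − x̄_2)/√(s_1²/n_1 + s_2²/n_2) = (674.3 − 700.6)/√(91.49²/24 + 31.84²/34) = -1.352
Welch–Satterthwaite df ≈ 26.96
p-value = P(T ≤ -1.352) ≈ 0.0939
Since p ≈ 0.0939 > α = 0.01, fail to reject H0; the evidence is not statistically significant.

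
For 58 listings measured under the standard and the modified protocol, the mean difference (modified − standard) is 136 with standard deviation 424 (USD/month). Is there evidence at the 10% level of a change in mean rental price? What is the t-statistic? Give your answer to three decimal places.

H0: μ_d = 0; H1: μ_d ≠ 0 (paired t-test on the differences, two-sided).
t = d̄/(s_d/√n) = 136/(424/√58) = 2.443
df = n − 1 = 57
Two-sided p-value ≈ 0.018
Since p ≈ 0.018 < α = 0.1, reject H0; the evidence is statistically significant.

2.443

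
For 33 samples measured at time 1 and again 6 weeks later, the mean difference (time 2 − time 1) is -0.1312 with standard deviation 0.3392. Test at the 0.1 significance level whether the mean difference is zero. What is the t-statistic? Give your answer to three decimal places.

H0: μ_d = 0; H1: μ_d ≠ 0 (paired t-test on the differences, two-sided).
t = d̄/(s_d/√n) = -0.1312/(0.3392/√33) = -2.222
df = n − 1 = 32
Two-sided p-value ≈ 0.033
Since p ≈ 0.033 < α = 0.1, reject H0; the evidence is statistically significant.

-2.222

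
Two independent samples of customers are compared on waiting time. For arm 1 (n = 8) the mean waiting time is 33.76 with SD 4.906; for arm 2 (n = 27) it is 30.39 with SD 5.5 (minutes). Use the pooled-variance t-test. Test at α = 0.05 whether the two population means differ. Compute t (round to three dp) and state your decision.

t = 1.556; fail to reject H0

Let group 1 = arm 1, group 2 = arm 2. H0: μ_1 = μ_2; H1: μ_1 ≠ μ_2 (two-sample pooled-variance t-test, two-sided).
s_p² = [(8−1)·4.906² + (27−1)·5.5²]/(8+27−2) = 28.9388
t = (33.76 − 30.39)/√[28.9388·(1/8 + 1/27)] = 1.556
df = n₁ + n₂ − 2 = 33
Two-sided p-value ≈ 0.1292
Since p ≈ 0.1292 > α = 0.05, fail to reject H0; the data do not provide sufficient evidence against H0.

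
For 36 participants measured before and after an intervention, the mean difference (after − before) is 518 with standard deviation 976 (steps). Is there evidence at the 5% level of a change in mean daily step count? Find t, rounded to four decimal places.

3.1844

H0: μ_d = 0; H1: μ_d ≠ 0 (paired t-test on the differences, two-sided).
t = d̄/(s_d/√n) = 518/(976/√36) = 3.1844
df = n − 1 = 35
Two-sided p-value ≈ 0.003
Since p ≈ 0.003 < α = 0.05, reject H0; the data support H1.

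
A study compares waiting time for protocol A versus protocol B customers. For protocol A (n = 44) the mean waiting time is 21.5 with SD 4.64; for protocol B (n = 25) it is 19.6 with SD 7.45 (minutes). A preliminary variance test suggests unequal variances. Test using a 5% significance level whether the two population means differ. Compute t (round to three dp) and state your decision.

Let group 1 = protocol A, group 2 = protocol B. H0: μ_1 = μ_2; H1: μ_1 ≠ μ_2 (Welch's two-sample t-test, two-sided).
t = (x̄_1 − x̄_2)/√(s_1²/n_1 + s_2²/n_2) = (21.5 − 19.6)/√(4.64²/44 + 7.45²/25) = 1.154
Welch–Satterthwaite df ≈ 34.80
Two-sided p-value ≈ 0.256
Since p ≈ 0.256 > α = 0.05, fail to reject H0; the evidence is not statistically significant.

t = 1.154; fail to reject H0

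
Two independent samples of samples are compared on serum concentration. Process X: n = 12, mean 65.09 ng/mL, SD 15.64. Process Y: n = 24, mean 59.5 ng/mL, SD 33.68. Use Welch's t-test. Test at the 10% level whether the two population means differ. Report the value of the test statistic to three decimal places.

0.680

Let group 1 = process X, group 2 = process Y. H0: μ_1 = μ_2; H1: μ_1 ≠ μ_2 (Welch's two-sample t-test, two-sided).
t = (x̄_1 − x̄_2)/√(s_1²/n_1 + s_2²/n_2) = (65.09 − 59.5)/√(15.64²/12 + 33.68²/24) = 0.680
Welch–Satterthwaite df ≈ 33.92
Two-sided p-value ≈ 0.501
Since p ≈ 0.501 > α = 0.1, fail to reject H0; the evidence is not statistically significant.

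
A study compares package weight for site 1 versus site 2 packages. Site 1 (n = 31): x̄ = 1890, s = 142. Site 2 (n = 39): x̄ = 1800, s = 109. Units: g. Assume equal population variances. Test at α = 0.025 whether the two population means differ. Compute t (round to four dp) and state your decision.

Let group 1 = site 1, group 2 = site 2. H0: μ_1 = μ_2; H1: μ_1 ≠ μ_2 (two-sample pooled-variance t-test, two-sided).
s_p² = [(31−1)·142² + (39−1)·109²]/(31+39−2) = 15535.3
t = (1890 − 1800)/√[15535.3·(1/31 + 1/39)] = 3.0009
df = n₁ + n₂ − 2 = 68
Two-sided p-value ≈ 0.004
Since p ≈ 0.004 < α = 0.025, reject H0; the data support H1.

t = 3.0009; reject H0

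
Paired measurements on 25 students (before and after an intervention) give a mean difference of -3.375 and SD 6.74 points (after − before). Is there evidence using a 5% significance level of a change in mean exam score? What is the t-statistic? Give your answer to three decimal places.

-2.504

H0: μ_d = 0; H1: μ_d ≠ 0 (paired t-test on the differences, two-sided).
t = d̄/(s_d/√n) = -3.375/(6.74/√25) = -2.504
df = n − 1 = 24
Two-sided p-value ≈ 0.0195
Since p ≈ 0.0195 < α = 0.05, reject H0; the data support H1.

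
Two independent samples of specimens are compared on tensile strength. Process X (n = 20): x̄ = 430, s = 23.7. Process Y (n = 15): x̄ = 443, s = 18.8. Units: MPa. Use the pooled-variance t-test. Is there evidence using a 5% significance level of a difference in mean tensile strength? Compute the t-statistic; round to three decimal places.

Let group 1 = process X, group 2 = process Y. H0: μ_1 = μ_2; H1: μ_1 ≠ μ_2 (two-sample pooled-variance t-test, two-sided).
s_p² = [(20−1)·23.7² + (15−1)·18.8²]/(20+15−2) = 473.342
t = (430 − 443)/√[473.342·(1/20 + 1/15)] = -1.749
df = n₁ + n₂ − 2 = 33
Two-sided p-value ≈ 0.0895
Since p ≈ 0.0895 > α = 0.05, fail to reject H0; the data do not provide sufficient evidence against H0.

-1.749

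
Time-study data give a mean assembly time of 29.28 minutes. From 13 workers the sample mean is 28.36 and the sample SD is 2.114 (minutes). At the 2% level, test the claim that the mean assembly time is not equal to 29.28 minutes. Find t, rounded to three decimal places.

H0: μ = 29.28; H1: μ ≠ 29.28 (one-sample t-test, two-sided).
t = (x̄ − μ₀)/(s/√n) = (28.36 − 29.28)/(2.114/√13) = -1.569
df = n − 1 = 12
Two-sided p-value ≈ 0.143
Since p ≈ 0.143 > α = 0.02, fail to reject H0; the data do not provide sufficient evidence against H0.

-1.569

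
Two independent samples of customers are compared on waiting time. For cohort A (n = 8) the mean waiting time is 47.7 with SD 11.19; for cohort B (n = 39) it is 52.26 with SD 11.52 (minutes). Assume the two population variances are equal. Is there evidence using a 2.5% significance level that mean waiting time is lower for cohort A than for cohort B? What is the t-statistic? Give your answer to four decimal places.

Let group 1 = cohort A, group 2 = cohort B. H0: μ_1 = μ_2; H1: μ_1 < μ_2 (two-sample pooled-variance t-test, left-tailed).
s_p² = [(8−1)·11.19² + (39−1)·11.52²]/(8+39−2) = 131.545
t = (47.7 − 52.26)/√[131.545·(1/8 + 1/39)] = -1.0244
df = n₁ + n₂ − 2 = 45
p-value = P(T ≤ -1.0244) ≈ 0.156
Since p ≈ 0.156 > α = 0.025, fail to reject H0; the evidence is not statistically significant.

-1.0244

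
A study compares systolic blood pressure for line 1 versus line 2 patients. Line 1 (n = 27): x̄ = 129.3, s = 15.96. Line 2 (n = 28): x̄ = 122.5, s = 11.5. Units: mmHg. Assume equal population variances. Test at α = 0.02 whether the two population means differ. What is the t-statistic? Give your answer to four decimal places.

Let group 1 = line 1, group 2 = line 2. H0: μ_1 = μ_2; H1: μ_1 ≠ μ_2 (two-sample pooled-variance t-test, two-sided).
s_p² = [(27−1)·15.96² + (28−1)·11.5²]/(27+28−2) = 192.33
t = (129.3 − 122.5)/√[192.33·(1/27 + 1/28)] = 1.8179
df = n₁ + n₂ − 2 = 53
Two-sided p-value ≈ 0.0747
Since p ≈ 0.0747 > α = 0.02, fail to reject H0; the data do not provide sufficient evidence against H0.

1.8179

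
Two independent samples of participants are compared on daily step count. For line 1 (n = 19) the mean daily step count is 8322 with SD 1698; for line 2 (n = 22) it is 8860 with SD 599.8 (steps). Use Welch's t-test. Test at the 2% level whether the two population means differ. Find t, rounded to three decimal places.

Let group 1 = line 1, group 2 = line 2. H0: μ_1 = μ_2; H1: μ_1 ≠ μ_2 (Welch's two-sample t-test, two-sided).
t = (x̄_1 − x̄_2)/√(s_1²/n_1 + s_2²/n_2) = (8322 − 8860)/√(1698²/19 + 599.8²/22) = -1.312
Welch–Satterthwaite df ≈ 21.87
Two-sided p-value ≈ 0.203
Since p ≈ 0.203 > α = 0.02, fail to reject H0; the evidence is not statistically significant.

-1.312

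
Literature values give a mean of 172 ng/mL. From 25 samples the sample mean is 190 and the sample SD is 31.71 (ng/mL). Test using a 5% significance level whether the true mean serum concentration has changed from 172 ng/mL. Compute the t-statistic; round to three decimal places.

2.838

H0: μ = 172; H1: μ ≠ 172 (one-sample t-test, two-sided).
t = (x̄ − μ₀)/(s/√n) = (190 − 172)/(31.71/√25) = 2.838
df = n − 1 = 24
Two-sided p-value ≈ 0.0091
Since p ≈ 0.0091 < α = 0.05, reject H0; the data support H1.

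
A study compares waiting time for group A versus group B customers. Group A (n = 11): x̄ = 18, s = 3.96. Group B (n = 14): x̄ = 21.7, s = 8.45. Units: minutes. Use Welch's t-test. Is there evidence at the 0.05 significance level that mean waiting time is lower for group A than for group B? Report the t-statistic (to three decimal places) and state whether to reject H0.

Let group 1 = group A, group 2 = group B. H0: μ_1 = μ_2; H1: μ_1 < μ_2 (Welch's two-sample t-test, left-tailed).
t = (x̄_1 − x̄_2)/√(s_1²/n_1 + s_2²/n_2) = (18 − 21.7)/√(3.96²/11 + 8.45²/14) = -1.448
Welch–Satterthwaite df ≈ 19.32
p-value = P(T ≤ -1.448) ≈ 0.0818
Since p ≈ 0.0818 > α = 0.05, fail to reject H0; the data do not provide sufficient evidence against H0.

t = -1.448; fail to reject H0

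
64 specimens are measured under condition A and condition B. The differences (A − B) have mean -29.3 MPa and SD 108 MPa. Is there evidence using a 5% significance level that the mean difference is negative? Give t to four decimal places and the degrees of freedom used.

t = -2.1704, df = 63

H0: μ_d = 0; H1: μ_d < 0 (paired t-test on the differences, left-tailed).
t = d̄/(s_d/√n) = -29.3/(108/√64) = -2.1704
df = n − 1 = 63
p-value = P(T ≤ -2.1704) ≈ 0.0169
Since p ≈ 0.0169 < α = 0.05, reject H0; the data support H1.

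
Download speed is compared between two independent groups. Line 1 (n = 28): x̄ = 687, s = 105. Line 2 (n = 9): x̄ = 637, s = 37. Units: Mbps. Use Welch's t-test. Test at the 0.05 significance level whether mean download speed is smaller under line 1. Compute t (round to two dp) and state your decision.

t = 2.14; fail to reject H0

Let group 1 = line 1, group 2 = line 2. H0: μ_1 = μ_2; H1: μ_1 < μ_2 (Welch's two-sample t-test, left-tailed).
t = (x̄_1 − x̄_2)/√(s_1²/n_1 + s_2²/n_2) = (687 − 637)/√(105²/28 + 37²/9) = 2.14
Welch–Satterthwaite df ≈ 34.51
p-value = P(T ≤ 2.14) ≈ 0.980
Since p ≈ 0.980 > α = 0.05, fail to reject H0; the data do not provide sufficient evidence against H0.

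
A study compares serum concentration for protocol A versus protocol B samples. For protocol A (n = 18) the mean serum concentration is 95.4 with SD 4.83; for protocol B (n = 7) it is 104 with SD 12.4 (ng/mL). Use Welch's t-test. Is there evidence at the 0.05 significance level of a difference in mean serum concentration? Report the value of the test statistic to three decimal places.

-1.783

Let group 1 = protocol A, group 2 = protocol B. H0: μ_1 = μ_2; H1: μ_1 ≠ μ_2 (Welch's two-sample t-test, two-sided).
t = (x̄_1 − x̄_2)/√(s_1²/n_1 + s_2²/n_2) = (95.4 − 104)/√(4.83²/18 + 12.4²/7) = -1.783
Welch–Satterthwaite df ≈ 6.72
Two-sided p-value ≈ 0.120
Since p ≈ 0.120 > α = 0.05, fail to reject H0; the evidence is not statistically significant.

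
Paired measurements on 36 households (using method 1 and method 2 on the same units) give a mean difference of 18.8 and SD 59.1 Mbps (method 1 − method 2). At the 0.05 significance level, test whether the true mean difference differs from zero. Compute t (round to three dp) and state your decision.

t = 1.909; fail to reject H0

H0: μ_d = 0; H1: μ_d ≠ 0 (paired t-test on the differences, two-sided).
t = d̄/(s_d/√n) = 18.8/(59.1/√36) = 1.909
df = n − 1 = 35
Two-sided p-value ≈ 0.065
Since p ≈ 0.065 > α = 0.05, fail to reject H0; the data do not provide sufficient evidence against H0.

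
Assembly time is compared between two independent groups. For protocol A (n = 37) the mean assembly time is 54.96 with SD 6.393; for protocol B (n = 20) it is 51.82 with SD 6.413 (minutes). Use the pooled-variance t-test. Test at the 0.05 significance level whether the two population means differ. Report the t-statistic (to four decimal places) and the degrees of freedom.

Let group 1 = protocol A, group 2 = protocol B. H0: μ_1 = μ_2; H1: μ_1 ≠ μ_2 (two-sample pooled-variance t-test, two-sided).
s_p² = [(37−1)·6.393² + (20−1)·6.413²]/(37+20−2) = 40.9589
t = (54.96 − 51.82)/√[40.9589·(1/37 + 1/20)] = 1.7678
df = n₁ + n₂ − 2 = 55
Two-sided p-value ≈ 0.0826
Since p ≈ 0.0826 > α = 0.05, fail to reject H0; the data do not provide sufficient evidence against H0.

t = 1.7678, df = 55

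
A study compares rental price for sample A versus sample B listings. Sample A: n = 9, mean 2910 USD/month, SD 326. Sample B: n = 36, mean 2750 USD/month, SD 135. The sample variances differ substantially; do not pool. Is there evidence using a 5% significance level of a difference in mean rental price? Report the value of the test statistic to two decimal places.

1.44

Let group 1 = sample A, group 2 = sample B. H0: μ_1 = μ_2; H1: μ_1 ≠ μ_2 (Welch's two-sample t-test, two-sided).
t = (x̄_1 − x̄_2)/√(s_1²/n_1 + s_2²/n_2) = (2910 − 2750)/√(326²/9 + 135²/36) = 1.44
Welch–Satterthwaite df ≈ 8.70
Two-sided p-value ≈ 0.184
Since p ≈ 0.184 > α = 0.05, fail to reject H0; the data do not provide sufficient evidence against H0.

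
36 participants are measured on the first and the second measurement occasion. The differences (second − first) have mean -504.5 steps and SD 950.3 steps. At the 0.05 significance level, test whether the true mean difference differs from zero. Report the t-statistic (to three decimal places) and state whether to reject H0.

H0: μ_d = 0; H1: μ_d ≠ 0 (paired t-test on the differences, two-sided).
t = d̄/(s_d/√n) = -504.5/(950.3/√36) = -3.185
df = n − 1 = 35
Two-sided p-value ≈ 0.0030
Since p ≈ 0.0030 < α = 0.05, reject H0; the evidence is statistically significant.

t = -3.185; reject H0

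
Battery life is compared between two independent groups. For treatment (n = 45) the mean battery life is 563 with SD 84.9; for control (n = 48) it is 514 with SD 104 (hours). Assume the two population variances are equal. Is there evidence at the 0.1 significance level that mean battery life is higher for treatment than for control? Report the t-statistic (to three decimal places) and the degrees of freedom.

Let group 1 = treatment, group 2 = control. H0: μ_1 = μ_2; H1: μ_1 > μ_2 (two-sample pooled-variance t-test, right-tailed).
s_p² = [(45−1)·84.9² + (48−1)·104²]/(45+48−2) = 9071.48
t = (563 − 514)/√[9071.48·(1/45 + 1/48)] = 2.479
df = n₁ + n₂ − 2 = 91
p-value = P(T ≥ 2.479) ≈ 0.0075
Since p ≈ 0.0075 < α = 0.1, reject H0; the evidence is statistically significant.

t = 2.479, df = 91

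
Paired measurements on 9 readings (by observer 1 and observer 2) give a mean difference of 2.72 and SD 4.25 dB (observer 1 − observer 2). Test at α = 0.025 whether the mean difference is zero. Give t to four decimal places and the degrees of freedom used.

H0: μ_d = 0; H1: μ_d ≠ 0 (paired t-test on the differences, two-sided).
t = d̄/(s_d/√n) = 2.72/(4.25/√9) = 1.9200
df = n − 1 = 8
Two-sided p-value ≈ 0.0911
Since p ≈ 0.0911 > α = 0.025, fail to reject H0; the evidence is not statistically significant.

t = 1.9200, df = 8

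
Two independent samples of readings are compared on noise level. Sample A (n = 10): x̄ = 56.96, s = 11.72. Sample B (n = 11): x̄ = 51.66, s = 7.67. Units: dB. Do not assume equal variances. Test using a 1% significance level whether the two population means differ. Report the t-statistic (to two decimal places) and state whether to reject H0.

Let group 1 = sample A, group 2 = sample B. H0: μ_1 = μ_2; H1: μ_1 ≠ μ_2 (Welch's two-sample t-test, two-sided).
t = (x̄_1 − x̄_2)/√(s_1²/n_1 + s_2²/n_2) = (56.96 − 51.66)/√(11.72²/10 + 7.67²/11) = 1.21
Welch–Satterthwaite df ≈ 15.29
Two-sided p-value ≈ 0.2435
Since p ≈ 0.2435 > α = 0.01, fail to reject H0; the evidence is not statistically significant.

t = 1.21; fail to reject H0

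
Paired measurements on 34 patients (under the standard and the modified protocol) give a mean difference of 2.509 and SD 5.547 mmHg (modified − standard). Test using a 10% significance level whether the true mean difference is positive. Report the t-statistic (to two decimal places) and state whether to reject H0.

t = 2.64; reject H0

H0: μ_d = 0; H1: μ_d > 0 (paired t-test on the differences, right-tailed).
t = d̄/(s_d/√n) = 2.509/(5.547/√34) = 2.64
df = n − 1 = 33
p-value = P(T ≥ 2.64) ≈ 0.006
Since p ≈ 0.006 < α = 0.1, reject H0; the evidence is statistically significant.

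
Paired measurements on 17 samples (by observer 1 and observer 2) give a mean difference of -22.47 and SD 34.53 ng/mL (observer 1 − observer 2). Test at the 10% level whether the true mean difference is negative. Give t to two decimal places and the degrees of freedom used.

t = -2.68, df = 16

H0: μ_d = 0; H1: μ_d < 0 (paired t-test on the differences, left-tailed).
t = d̄/(s_d/√n) = -22.47/(34.53/√17) = -2.68
df = n − 1 = 16
p-value = P(T ≤ -2.68) ≈ 0.008
Since p ≈ 0.008 < α = 0.1, reject H0; the evidence is statistically significant.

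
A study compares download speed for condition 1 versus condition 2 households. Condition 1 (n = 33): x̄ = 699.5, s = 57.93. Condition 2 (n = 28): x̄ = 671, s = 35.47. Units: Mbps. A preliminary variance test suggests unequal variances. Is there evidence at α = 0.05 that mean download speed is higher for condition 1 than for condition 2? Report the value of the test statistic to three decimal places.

2.354

Let group 1 = condition 1, group 2 = condition 2. H0: μ_1 = μ_2; H1: μ_1 > μ_2 (Welch's two-sample t-test, right-tailed).
t = (x̄_1 − x̄_2)/√(s_1²/n_1 + s_2²/n_2) = (699.5 − 671)/√(57.93²/33 + 35.47²/28) = 2.354
Welch–Satterthwaite df ≈ 54.03
p-value = P(T ≥ 2.354) ≈ 0.0111
Since p ≈ 0.0111 < α = 0.05, reject H0; the data support H1.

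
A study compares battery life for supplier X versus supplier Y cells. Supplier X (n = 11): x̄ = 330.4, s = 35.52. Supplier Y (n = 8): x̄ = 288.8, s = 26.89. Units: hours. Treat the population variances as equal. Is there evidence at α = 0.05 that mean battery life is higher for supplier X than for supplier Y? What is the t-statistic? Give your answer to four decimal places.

Let group 1 = supplier X, group 2 = supplier Y. H0: μ_1 = μ_2; H1: μ_1 > μ_2 (two-sample pooled-variance t-test, right-tailed).
s_p² = [(11−1)·35.52² + (8−1)·26.89²]/(11+8−2) = 1039.89
t = (330.4 − 288.8)/√[1039.89·(1/11 + 1/8)] = 2.7763
df = n₁ + n₂ − 2 = 17
p-value = P(T ≥ 2.7763) ≈ 0.0065
Since p ≈ 0.0065 < α = 0.05, reject H0; the evidence is statistically significant.

2.7763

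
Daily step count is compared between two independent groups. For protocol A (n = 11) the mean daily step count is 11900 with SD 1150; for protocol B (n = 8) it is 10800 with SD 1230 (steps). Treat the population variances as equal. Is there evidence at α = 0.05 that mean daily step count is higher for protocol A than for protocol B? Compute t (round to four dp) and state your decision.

t = 2.0001; reject H0

Let group 1 = protocol A, group 2 = protocol B. H0: μ_1 = μ_2; H1: μ_1 > μ_2 (two-sample pooled-variance t-test, right-tailed).
s_p² = [(11−1)·1150² + (8−1)·1230²]/(11+8−2) = 1400900
t = (11900 − 10800)/√[1400900·(1/11 + 1/8)] = 2.0001
df = n₁ + n₂ − 2 = 17
p-value = P(T ≥ 2.0001) ≈ 0.031
Since p ≈ 0.031 < α = 0.05, reject H0; the data support H1.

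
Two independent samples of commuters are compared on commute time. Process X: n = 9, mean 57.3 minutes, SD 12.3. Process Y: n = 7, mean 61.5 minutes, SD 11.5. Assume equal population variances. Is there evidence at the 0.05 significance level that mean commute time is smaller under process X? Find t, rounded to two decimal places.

Let group 1 = process X, group 2 = process Y. H0: μ_1 = μ_2; H1: μ_1 < μ_2 (two-sample pooled-variance t-test, left-tailed).
s_p² = [(9−1)·12.3² + (7−1)·11.5²]/(9+7−2) = 143.13
t = (57.3 − 61.5)/√[143.13·(1/9 + 1/7)] = -0.70
df = n₁ + n₂ − 2 = 14
p-value = P(T ≤ -0.70) ≈ 0.2487
Since p ≈ 0.2487 > α = 0.05, fail to reject H0; the evidence is not statistically significant.

-0.70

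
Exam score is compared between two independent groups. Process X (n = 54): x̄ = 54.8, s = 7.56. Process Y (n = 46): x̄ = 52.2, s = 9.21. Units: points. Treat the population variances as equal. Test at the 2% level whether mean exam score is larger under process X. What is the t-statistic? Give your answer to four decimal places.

Let group 1 = process X, group 2 = process Y. H0: μ_1 = μ_2; H1: μ_1 > μ_2 (two-sample pooled-variance t-test, right-tailed).
s_p² = [(54−1)·7.56² + (46−1)·9.21²]/(54+46−2) = 69.8594
t = (54.8 − 52.2)/√[69.8594·(1/54 + 1/46)] = 1.5504
df = n₁ + n₂ − 2 = 98
p-value = P(T ≥ 1.5504) ≈ 0.062
Since p ≈ 0.062 > α = 0.02, fail to reject H0; the evidence is not statistically significant.

1.5504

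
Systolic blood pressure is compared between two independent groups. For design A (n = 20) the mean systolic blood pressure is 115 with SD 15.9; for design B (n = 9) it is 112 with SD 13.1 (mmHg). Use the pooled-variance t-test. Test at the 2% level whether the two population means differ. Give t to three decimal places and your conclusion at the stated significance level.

t = 0.494; fail to reject H0

Let group 1 = design A, group 2 = design B. H0: μ_1 = μ_2; H1: μ_1 ≠ μ_2 (two-sample pooled-variance t-test, two-sided).
s_p² = [(20−1)·15.9² + (9−1)·13.1²]/(20+9−2) = 228.751
t = (115 − 112)/√[228.751·(1/20 + 1/9)] = 0.494
df = n₁ + n₂ − 2 = 27
Two-sided p-value ≈ 0.6252
Since p ≈ 0.6252 > α = 0.02, fail to reject H0; the data do not provide sufficient evidence against H0.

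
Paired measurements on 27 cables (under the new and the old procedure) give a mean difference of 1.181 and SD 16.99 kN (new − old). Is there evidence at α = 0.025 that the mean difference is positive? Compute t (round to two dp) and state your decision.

t = 0.36; fail to reject H0

H0: μ_d = 0; H1: μ_d > 0 (paired t-test on the differences, right-tailed).
t = d̄/(s_d/√n) = 1.181/(16.99/√27) = 0.36
df = n − 1 = 26
p-value = P(T ≥ 0.36) ≈ 0.360
Since p ≈ 0.360 > α = 0.025, fail to reject H0; the evidence is not statistically significant.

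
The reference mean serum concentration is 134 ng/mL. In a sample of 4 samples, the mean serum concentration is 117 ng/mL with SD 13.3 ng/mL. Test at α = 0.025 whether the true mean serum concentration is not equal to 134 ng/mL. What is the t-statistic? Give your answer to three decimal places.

-2.556

H0: μ = 134; H1: μ ≠ 134 (one-sample t-test, two-sided).
t = (x̄ − μ₀)/(s/√n) = (117 − 134)/(13.3/√4) = -2.556
df = n − 1 = 3
Two-sided p-value ≈ 0.0835
Since p ≈ 0.0835 > α = 0.025, fail to reject H0; the data do not provide sufficient evidence against H0.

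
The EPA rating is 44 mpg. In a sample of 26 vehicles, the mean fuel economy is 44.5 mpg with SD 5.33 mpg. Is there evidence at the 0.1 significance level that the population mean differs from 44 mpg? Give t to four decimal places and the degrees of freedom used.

H0: μ = 44; H1: μ ≠ 44 (one-sample t-test, two-sided).
t = (x̄ − μ₀)/(s/√n) = (44.5 − 44)/(5.33/√26) = 0.4783
df = n − 1 = 25
Two-sided p-value ≈ 0.637
Since p ≈ 0.637 > α = 0.1, fail to reject H0; the data do not provide sufficient evidence against H0.

t = 0.4783, df = 25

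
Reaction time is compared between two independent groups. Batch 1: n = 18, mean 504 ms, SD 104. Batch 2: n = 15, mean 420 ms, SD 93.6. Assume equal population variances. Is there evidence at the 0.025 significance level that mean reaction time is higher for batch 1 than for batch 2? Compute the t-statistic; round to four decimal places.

2.4163

Let group 1 = batch 1, group 2 = batch 2. H0: μ_1 = μ_2; H1: μ_1 > μ_2 (two-sample pooled-variance t-test, right-tailed).
s_p² = [(18−1)·104² + (15−1)·93.6²]/(18+15−2) = 9887.92
t = (504 − 420)/√[9887.92·(1/18 + 1/15)] = 2.4163
df = n₁ + n₂ − 2 = 31
p-value = P(T ≥ 2.4163) ≈ 0.011
Since p ≈ 0.011 < α = 0.025, reject H0; the evidence is statistically significant.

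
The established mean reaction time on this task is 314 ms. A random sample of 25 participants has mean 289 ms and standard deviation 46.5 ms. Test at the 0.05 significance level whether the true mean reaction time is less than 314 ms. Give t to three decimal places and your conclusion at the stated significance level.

t = -2.688; reject H0

H0: μ = 314; H1: μ < 314 (one-sample t-test, left-tailed).
t = (x̄ − μ₀)/(s/√n) = (289 − 314)/(46.5/√25) = -2.688
df = n − 1 = 24
p-value = P(T ≤ -2.688) ≈ 0.0064
Since p ≈ 0.0064 < α = 0.05, reject H0; the evidence is statistically significant.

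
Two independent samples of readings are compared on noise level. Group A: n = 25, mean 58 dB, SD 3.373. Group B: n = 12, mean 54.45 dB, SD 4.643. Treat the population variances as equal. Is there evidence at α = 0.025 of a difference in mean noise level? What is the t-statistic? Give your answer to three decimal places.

Let group 1 = group A, group 2 = group B. H0: μ_1 = μ_2; H1: μ_1 ≠ μ_2 (two-sample pooled-variance t-test, two-sided).
s_p² = [(25−1)·3.373² + (12−1)·4.643²]/(25+12−2) = 14.5767
t = (58 − 54.45)/√[14.5767·(1/25 + 1/12)] = 2.648
df = n₁ + n₂ − 2 = 35
Two-sided p-value ≈ 0.012
Since p ≈ 0.012 < α = 0.025, reject H0; the data support H1.

2.648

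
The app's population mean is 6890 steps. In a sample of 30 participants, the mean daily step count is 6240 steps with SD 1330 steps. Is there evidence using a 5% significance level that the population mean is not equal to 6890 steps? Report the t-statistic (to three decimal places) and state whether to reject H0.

H0: μ = 6890; H1: μ ≠ 6890 (one-sample t-test, two-sided).
t = (x̄ − μ₀)/(s/√n) = (6240 − 6890)/(1330/√30) = -2.677
df = n − 1 = 29
Two-sided p-value ≈ 0.0121
Since p ≈ 0.0121 < α = 0.05, reject H0; the evidence is statistically significant.

t = -2.677; reject H0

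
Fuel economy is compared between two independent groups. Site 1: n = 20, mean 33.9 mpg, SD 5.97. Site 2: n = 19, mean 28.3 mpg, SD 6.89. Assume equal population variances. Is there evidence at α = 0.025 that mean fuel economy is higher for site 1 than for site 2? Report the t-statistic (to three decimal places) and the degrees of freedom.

Let group 1 = site 1, group 2 = site 2. H0: μ_1 = μ_2; H1: μ_1 > μ_2 (two-sample pooled-variance t-test, right-tailed).
s_p² = [(20−1)·5.97² + (19−1)·6.89²]/(20+19−2) = 41.3966
t = (33.9 − 28.3)/√[41.3966·(1/20 + 1/19)] = 2.717
df = n₁ + n₂ − 2 = 37
p-value = P(T ≥ 2.717) ≈ 0.0050
Since p ≈ 0.0050 < α = 0.025, reject H0; the data support H1.

t = 2.717, df = 37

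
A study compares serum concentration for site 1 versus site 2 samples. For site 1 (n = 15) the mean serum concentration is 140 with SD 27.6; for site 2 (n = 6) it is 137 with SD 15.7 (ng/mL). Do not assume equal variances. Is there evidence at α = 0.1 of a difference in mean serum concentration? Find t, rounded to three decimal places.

0.313

Let group 1 = site 1, group 2 = site 2. H0: μ_1 = μ_2; H1: μ_1 ≠ μ_2 (Welch's two-sample t-test, two-sided).
t = (x̄_1 − x̄_2)/√(s_1²/n_1 + s_2²/n_2) = (140 − 137)/√(27.6²/15 + 15.7²/6) = 0.313
Welch–Satterthwaite df ≈ 16.17
Two-sided p-value ≈ 0.7583
Since p ≈ 0.7583 > α = 0.1, fail to reject H0; the evidence is not statistically significant.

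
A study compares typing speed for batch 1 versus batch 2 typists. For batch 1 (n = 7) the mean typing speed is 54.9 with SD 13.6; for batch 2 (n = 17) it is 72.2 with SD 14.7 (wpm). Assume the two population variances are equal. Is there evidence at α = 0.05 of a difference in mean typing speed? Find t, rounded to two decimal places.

-2.67

Let group 1 = batch 1, group 2 = batch 2. H0: μ_1 = μ_2; H1: μ_1 ≠ μ_2 (two-sample pooled-variance t-test, two-sided).
s_p² = [(7−1)·13.6² + (17−1)·14.7²]/(7+17−2) = 207.6
t = (54.9 − 72.2)/√[207.6·(1/7 + 1/17)] = -2.67
df = n₁ + n₂ − 2 = 22
Two-sided p-value ≈ 0.014
Since p ≈ 0.014 < α = 0.05, reject H0; the data support H1.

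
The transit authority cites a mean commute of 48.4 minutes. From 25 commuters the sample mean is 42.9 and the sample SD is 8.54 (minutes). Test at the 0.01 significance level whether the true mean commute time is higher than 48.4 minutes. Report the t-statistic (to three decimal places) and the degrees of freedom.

H0: μ = 48.4; H1: μ > 48.4 (one-sample t-test, right-tailed).
t = (x̄ − μ₀)/(s/√n) = (42.9 − 48.4)/(8.54/√25) = -3.220
df = n − 1 = 24
p-value = P(T ≥ -3.220) ≈ 0.998
Since p ≈ 0.998 > α = 0.01, fail to reject H0; the evidence is not statistically significant.

t = -3.220, df = 24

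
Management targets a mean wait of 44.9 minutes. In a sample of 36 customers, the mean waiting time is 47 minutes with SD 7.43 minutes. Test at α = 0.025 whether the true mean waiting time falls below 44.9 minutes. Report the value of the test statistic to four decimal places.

1.6958

H0: μ = 44.9; H1: μ < 44.9 (one-sample t-test, left-tailed).
t = (x̄ − μ₀)/(s/√n) = (47 − 44.9)/(7.43/√36) = 1.6958
df = n − 1 = 35
p-value = P(T ≤ 1.6958) ≈ 0.9506
Since p ≈ 0.9506 > α = 0.025, fail to reject H0; the evidence is not statistically significant.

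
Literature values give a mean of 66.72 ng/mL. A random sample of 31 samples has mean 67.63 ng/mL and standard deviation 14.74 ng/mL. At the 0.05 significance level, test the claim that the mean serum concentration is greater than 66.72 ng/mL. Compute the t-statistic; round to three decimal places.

H0: μ = 66.72; H1: μ > 66.72 (one-sample t-test, right-tailed).
t = (x̄ − μ₀)/(s/√n) = (67.63 − 66.72)/(14.74/√31) = 0.344
df = n − 1 = 30
p-value = P(T ≥ 0.344) ≈ 0.3667
Since p ≈ 0.3667 > α = 0.05, fail to reject H0; the evidence is not statistically significant.

0.344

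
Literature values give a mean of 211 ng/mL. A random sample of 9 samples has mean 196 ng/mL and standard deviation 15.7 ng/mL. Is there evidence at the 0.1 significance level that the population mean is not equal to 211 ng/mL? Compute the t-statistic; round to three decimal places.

-2.866

H0: μ = 211; H1: μ ≠ 211 (one-sample t-test, two-sided).
t = (x̄ − μ₀)/(s/√n) = (196 − 211)/(15.7/√9) = -2.866
df = n − 1 = 8
Two-sided p-value ≈ 0.0209
Since p ≈ 0.0209 < α = 0.1, reject H0; the evidence is statistically significant.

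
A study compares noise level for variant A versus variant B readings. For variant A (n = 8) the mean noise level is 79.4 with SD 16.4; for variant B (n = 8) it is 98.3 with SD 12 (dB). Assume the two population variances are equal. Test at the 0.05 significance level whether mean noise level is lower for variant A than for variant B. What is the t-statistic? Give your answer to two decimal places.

Let group 1 = variant A, group 2 = variant B. H0: μ_1 = μ_2; H1: μ_1 < μ_2 (two-sample pooled-variance t-test, left-tailed).
s_p² = [(8−1)·16.4² + (8−1)·12²]/(8+8−2) = 206.48
t = (79.4 − 98.3)/√[206.48·(1/8 + 1/8)] = -2.63
df = n₁ + n₂ − 2 = 14
p-value = P(T ≤ -2.63) ≈ 0.010
Since p ≈ 0.010 < α = 0.05, reject H0; the evidence is statistically significant.

-2.63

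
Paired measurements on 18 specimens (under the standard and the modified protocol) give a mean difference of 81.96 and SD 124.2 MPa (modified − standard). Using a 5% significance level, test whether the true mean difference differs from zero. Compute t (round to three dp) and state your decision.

H0: μ_d = 0; H1: μ_d ≠ 0 (paired t-test on the differences, two-sided).
t = d̄/(s_d/√n) = 81.96/(124.2/√18) = 2.800
df = n − 1 = 17
Two-sided p-value ≈ 0.012
Since p ≈ 0.012 < α = 0.05, reject H0; the evidence is statistically significant.

t = 2.800; reject H0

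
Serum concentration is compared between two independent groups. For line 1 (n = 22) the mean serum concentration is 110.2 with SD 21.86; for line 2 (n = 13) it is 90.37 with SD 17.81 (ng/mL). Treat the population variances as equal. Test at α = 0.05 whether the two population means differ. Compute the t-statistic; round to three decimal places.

Let group 1 = line 1, group 2 = line 2. H0: μ_1 = μ_2; H1: μ_1 ≠ μ_2 (two-sample pooled-variance t-test, two-sided).
s_p² = [(22−1)·21.86² + (13−1)·17.81²]/(22+13−2) = 419.437
t = (110.2 − 90.37)/√[419.437·(1/22 + 1/13)] = 2.768
df = n₁ + n₂ − 2 = 33
Two-sided p-value ≈ 0.0092
Since p ≈ 0.0092 < α = 0.05, reject H0; the evidence is statistically significant.

2.768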